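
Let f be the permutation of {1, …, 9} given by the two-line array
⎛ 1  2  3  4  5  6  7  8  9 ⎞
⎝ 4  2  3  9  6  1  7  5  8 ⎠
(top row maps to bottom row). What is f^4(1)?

Tracing 1 → 4 → … returns to 1 after 6 steps, so 1 lies in a 6-cycle (1, 4, 9, 8, 5, 6).
Advancing 4 steps from 1: 1 → 4 → 9 → 8 → 5.

5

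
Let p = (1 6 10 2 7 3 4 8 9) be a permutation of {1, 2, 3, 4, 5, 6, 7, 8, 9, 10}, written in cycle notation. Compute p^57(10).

10 lies in the 9-cycle (1 6 10 2 7 3 4 8 9).
On a 9-cycle, p^9 is the identity, so p^57 = p^3 there (57 ≡ 3 mod 9).
Advancing 3 steps from 10: 10 → 2 → 7 → 3.

3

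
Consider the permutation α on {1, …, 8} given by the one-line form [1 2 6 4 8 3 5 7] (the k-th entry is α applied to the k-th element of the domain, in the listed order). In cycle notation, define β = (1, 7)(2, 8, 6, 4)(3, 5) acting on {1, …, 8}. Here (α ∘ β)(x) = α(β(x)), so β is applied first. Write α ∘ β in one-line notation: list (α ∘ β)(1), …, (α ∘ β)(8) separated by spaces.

(α ∘ β)(x) = α(β(x)). Computing each image: α(β(1)) = α(7) = 5, α(β(2)) = α(8) = 7, α(β(3)) = α(5) = 8, α(β(4)) = α(2) = 2, α(β(5)) = α(3) = 6, α(β(6)) = α(4) = 4, α(β(7)) = α(1) = 1, α(β(8)) = α(6) = 3.
Hence α ∘ β = [5 7 8 2 6 4 1 3].

5 7 8 2 6 4 1 3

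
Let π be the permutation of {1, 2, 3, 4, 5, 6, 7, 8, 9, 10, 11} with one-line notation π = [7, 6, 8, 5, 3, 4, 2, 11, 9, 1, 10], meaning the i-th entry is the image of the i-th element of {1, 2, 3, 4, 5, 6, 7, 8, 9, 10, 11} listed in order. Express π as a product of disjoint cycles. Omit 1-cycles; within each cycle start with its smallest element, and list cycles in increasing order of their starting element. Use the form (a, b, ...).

(1, 7, 2, 6, 4, 5, 3, 8, 11, 10)

From 1: 1 → 7 → 2 → 6 → 4 → 5 → 3 → 8 → 11 → 10 → 1, closing the cycle (1, 7, 2, 6, 4, 5, 3, 8, 11, 10).
Repeating from the next unused element and collecting all non-trivial cycles gives (1, 7, 2, 6, 4, 5, 3, 8, 11, 10).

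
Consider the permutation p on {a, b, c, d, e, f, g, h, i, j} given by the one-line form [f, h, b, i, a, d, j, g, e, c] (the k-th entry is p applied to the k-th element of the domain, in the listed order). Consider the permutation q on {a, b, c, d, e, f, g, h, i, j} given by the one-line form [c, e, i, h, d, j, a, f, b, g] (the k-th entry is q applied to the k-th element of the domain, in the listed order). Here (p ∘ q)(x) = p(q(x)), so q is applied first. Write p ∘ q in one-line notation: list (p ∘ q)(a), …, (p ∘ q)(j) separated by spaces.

b a e g i c f d h j

For each element, apply q then p: a → c → b; b → e → a; c → i → e; d → h → g; e → d → i; f → j → c; g → a → f; h → f → d; i → b → h; j → g → j.
Collecting the images, p ∘ q = [b a e g i c f d h j].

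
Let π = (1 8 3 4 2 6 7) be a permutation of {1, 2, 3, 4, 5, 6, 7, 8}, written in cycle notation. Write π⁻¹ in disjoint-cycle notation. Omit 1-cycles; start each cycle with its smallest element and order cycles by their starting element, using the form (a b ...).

The inverse reverses each cycle.
After reversing and putting each cycle's least element first, π⁻¹ = (1 7 6 2 4 3 8).

(1 7 6 2 4 3 8)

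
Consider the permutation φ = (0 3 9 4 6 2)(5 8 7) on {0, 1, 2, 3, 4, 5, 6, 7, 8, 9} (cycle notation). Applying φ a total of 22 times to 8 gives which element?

8 lies in the 3-cycle (5 8 7).
Since the cycle has length 3, φ^22 acts on it the same as φ^1 (22 mod 3 = 1).
Advancing 1 step from 8: 8 → 7.

7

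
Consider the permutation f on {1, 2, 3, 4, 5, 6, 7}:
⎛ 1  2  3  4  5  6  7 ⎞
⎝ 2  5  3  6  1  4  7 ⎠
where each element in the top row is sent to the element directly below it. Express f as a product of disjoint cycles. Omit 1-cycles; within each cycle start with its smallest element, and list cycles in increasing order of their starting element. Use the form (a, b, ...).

Start at 1 and follow images: 1 → 2 → 5 → 1, giving the cycle (1, 2, 5).
Continuing from each remaining unvisited element yields (1, 2, 5)(4, 6).

(1, 2, 5)(4, 6)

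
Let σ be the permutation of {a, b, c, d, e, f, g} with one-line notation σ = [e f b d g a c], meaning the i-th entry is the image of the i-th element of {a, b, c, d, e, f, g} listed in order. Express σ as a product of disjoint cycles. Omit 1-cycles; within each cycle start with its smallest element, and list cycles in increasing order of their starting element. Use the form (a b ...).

Iterating σ from a gives a → e → g → c → b → f → a; that is the 6-cycle (a e g c b f).
Continuing from each remaining unvisited element yields (a e g c b f).

(a e g c b f)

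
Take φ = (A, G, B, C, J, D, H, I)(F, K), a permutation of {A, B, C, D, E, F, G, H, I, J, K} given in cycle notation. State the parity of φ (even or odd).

even

The cycle lengths are 8, 2, 1.
A cycle is odd iff its length is even; φ has 2 even-length cycles, so sgn(φ) = (−1)^2 and φ is even.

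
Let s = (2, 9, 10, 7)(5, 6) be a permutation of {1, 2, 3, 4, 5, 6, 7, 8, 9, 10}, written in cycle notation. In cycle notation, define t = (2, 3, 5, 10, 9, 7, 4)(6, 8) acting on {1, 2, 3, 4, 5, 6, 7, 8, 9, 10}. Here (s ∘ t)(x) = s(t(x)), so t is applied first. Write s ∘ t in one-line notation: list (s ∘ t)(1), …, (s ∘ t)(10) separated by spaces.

1 3 6 9 7 8 4 5 2 10

For each element, apply t then s: 1 → 1 → 1; 2 → 3 → 3; 3 → 5 → 6; 4 → 2 → 9; 5 → 10 → 7; 6 → 8 → 8; 7 → 4 → 4; 8 → 6 → 5; 9 → 7 → 2; 10 → 9 → 10.
So s ∘ t in one-line form is 1 3 6 9 7 8 4 5 2 10.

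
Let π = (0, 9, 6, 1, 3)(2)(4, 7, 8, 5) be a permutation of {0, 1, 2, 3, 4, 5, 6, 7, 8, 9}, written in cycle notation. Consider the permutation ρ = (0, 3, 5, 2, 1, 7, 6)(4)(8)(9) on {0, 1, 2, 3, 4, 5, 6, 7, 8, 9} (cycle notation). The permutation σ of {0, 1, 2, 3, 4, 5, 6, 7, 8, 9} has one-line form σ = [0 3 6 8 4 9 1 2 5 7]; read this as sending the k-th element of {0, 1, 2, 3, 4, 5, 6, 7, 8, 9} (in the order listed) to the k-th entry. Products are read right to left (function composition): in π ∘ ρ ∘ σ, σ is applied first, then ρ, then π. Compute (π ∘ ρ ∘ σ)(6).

8

(π ∘ ρ ∘ σ)(6) = π(ρ(σ(6))). σ(6) = 1, then ρ(1) = 7, then π(7) = 8, so the result is 8.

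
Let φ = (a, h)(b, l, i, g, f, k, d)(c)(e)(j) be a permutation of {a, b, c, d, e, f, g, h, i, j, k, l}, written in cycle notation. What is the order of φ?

14

The disjoint cycles have lengths 7, 2, 1, 1, 1.
The order is lcm(7, 2) = 14.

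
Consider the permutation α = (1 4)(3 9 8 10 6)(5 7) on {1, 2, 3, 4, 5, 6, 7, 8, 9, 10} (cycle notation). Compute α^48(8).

3

8 lies in the 5-cycle (3 9 8 10 6).
Powers repeat with period 5 on this cycle, and 48 mod 5 = 3, so α^48(8) = α^3(8).
Advancing 3 steps from 8: 8 → 10 → 6 → 3.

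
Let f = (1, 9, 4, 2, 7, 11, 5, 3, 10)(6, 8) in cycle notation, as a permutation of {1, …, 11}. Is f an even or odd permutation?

The cycle lengths are 9, 2.
A cycle of length ℓ contributes ℓ−1 transpositions, so f is a product of 8 + 1 = 9 transpositions — odd.

odd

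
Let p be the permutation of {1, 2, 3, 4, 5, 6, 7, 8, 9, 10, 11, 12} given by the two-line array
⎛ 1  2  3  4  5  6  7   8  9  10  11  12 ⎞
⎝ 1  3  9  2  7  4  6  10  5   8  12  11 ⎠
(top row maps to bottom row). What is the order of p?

The disjoint-cycle form of p has cycle lengths 7, 2, 2, 1.
Since disjoint cycles commute, ord(p) = lcm(7, 2, 2) = 14.

14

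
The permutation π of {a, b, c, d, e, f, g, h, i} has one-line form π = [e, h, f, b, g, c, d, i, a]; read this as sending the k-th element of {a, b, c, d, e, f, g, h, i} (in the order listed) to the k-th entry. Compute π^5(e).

i

Tracing e → g → … returns to e after 7 steps, so e lies in a 7-cycle (a e g d b h i).
Advancing 5 steps from e: e → g → d → b → h → i.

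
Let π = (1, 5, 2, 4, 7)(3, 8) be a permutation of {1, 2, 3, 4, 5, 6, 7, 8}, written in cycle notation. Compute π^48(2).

2 lies in the 5-cycle (1, 5, 2, 4, 7).
On a 5-cycle, π^5 is the identity, so π^48 = π^3 there (48 ≡ 3 mod 5).
Advancing 3 steps from 2: 2 → 4 → 7 → 1.

1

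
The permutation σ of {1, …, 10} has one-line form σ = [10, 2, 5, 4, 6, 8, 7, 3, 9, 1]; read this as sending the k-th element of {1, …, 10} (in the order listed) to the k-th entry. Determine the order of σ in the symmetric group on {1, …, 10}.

4

Decomposing into disjoint cycles gives cycle lengths 4, 2, 1, 1, 1, 1.
Since disjoint cycles commute, ord(σ) = lcm(4, 2) = 4.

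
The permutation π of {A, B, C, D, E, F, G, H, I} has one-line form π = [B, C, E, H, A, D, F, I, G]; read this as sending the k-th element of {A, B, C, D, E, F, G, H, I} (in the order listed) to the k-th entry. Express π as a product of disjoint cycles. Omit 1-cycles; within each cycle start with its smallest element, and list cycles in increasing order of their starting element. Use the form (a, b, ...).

Iterating π from A gives A → B → C → E → A; that is the 4-cycle (A, B, C, E).
Repeating from the next unused element and collecting all non-trivial cycles gives (A, B, C, E)(D, H, I, G, F).

(A, B, C, E)(D, H, I, G, F)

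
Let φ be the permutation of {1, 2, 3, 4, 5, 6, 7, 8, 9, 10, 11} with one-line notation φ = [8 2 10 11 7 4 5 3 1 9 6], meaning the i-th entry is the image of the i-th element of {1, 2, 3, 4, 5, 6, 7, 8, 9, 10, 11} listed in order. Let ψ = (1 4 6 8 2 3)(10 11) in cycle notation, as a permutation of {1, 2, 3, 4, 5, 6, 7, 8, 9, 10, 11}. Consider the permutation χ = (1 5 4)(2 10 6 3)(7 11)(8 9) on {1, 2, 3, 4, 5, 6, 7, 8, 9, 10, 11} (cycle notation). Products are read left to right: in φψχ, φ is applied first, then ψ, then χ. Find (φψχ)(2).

2

Chase 2: φ(2) = 2; ψ(2) = 3; χ(3) = 2. Hence (φψχ)(2) = 2.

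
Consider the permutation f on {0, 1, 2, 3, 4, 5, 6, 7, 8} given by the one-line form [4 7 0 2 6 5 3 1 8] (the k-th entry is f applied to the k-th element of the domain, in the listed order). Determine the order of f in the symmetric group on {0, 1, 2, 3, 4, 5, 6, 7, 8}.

The disjoint-cycle form of f has cycle lengths 5, 2, 1, 1.
Since disjoint cycles commute, ord(f) = lcm(5, 2) = 10.

10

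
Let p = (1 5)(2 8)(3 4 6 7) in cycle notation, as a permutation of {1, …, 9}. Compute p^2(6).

3

6 lies in the 4-cycle (3 4 6 7).
Stepping 2 places around the cycle: 6 → 7 → 3.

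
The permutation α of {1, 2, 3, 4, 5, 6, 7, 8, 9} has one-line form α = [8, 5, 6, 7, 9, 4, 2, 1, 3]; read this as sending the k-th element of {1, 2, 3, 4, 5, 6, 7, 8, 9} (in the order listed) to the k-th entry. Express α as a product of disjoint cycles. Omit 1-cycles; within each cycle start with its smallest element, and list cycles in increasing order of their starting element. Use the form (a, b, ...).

Iterating α from 1 gives 1 → 8 → 1; that is the 2-cycle (1, 8).
Continuing from each remaining unvisited element yields (1, 8)(2, 5, 9, 3, 6, 4, 7).

(1, 8)(2, 5, 9, 3, 6, 4, 7)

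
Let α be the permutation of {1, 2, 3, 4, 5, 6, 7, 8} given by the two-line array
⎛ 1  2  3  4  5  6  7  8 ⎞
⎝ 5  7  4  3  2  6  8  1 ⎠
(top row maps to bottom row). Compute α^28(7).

5

Tracing 7 → 8 → … returns to 7 after 5 steps, so 7 lies in a 5-cycle (1 5 2 7 8).
Since the cycle has length 5, α^28 acts on it the same as α^3 (28 mod 5 = 3).
Stepping 3 places around the cycle: 7 → 8 → 1 → 5.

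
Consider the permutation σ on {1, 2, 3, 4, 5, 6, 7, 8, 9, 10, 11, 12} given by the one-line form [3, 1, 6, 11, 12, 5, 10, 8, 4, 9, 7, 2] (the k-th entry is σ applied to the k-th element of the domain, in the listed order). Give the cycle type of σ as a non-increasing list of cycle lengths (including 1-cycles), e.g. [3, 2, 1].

The disjoint cycles are (1, 3, 6, 5, 12, 2)(4, 11, 7, 10, 9)(8), with lengths 6, 5, 1 in non-increasing order.

[6, 5, 1]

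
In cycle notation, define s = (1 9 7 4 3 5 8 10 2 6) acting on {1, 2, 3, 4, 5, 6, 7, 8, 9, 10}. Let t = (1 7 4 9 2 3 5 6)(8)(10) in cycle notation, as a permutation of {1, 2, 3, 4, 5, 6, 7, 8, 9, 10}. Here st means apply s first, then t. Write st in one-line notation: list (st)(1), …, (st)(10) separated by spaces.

2 1 6 5 8 7 9 10 4 3

(st)(x) = t(s(x)). Computing each image: t(s(1)) = t(9) = 2, t(s(2)) = t(6) = 1, t(s(3)) = t(5) = 6, t(s(4)) = t(3) = 5, t(s(5)) = t(8) = 8, t(s(6)) = t(1) = 7, t(s(7)) = t(4) = 9, t(s(8)) = t(10) = 10, t(s(9)) = t(7) = 4, t(s(10)) = t(2) = 3.
Hence st = [2 1 6 5 8 7 9 10 4 3].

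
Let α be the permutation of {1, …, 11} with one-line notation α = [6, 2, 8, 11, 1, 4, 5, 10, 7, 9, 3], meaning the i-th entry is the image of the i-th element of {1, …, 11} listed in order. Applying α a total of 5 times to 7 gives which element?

Tracing 7 → 5 → … returns to 7 after 10 steps, so 7 lies in a 10-cycle (1, 6, 4, 11, 3, 8, 10, 9, 7, 5).
Stepping 5 places around the cycle: 7 → 5 → 1 → 6 → 4 → 11.

11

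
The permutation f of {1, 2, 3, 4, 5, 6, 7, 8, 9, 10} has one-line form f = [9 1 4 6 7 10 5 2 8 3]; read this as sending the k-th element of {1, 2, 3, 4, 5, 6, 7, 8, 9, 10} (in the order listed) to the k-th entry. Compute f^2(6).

3

Tracing 6 → 10 → … returns to 6 after 4 steps, so 6 lies in a 4-cycle (3, 4, 6, 10).
Stepping 2 places around the cycle: 6 → 10 → 3.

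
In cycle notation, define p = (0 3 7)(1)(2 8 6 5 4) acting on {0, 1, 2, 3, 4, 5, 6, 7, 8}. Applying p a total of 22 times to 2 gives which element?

6

2 lies in the 5-cycle (2 8 6 5 4).
Powers repeat with period 5 on this cycle, and 22 mod 5 = 2, so p^22(2) = p^2(2).
Advancing 2 steps from 2: 2 → 8 → 6.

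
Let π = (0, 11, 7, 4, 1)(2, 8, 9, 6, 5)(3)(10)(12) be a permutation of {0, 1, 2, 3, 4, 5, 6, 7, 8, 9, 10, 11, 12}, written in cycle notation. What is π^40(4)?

4

4 lies in the 5-cycle (0, 11, 7, 4, 1).
Since the cycle has length 5, π^40 acts on it the same as π^0 (40 mod 5 = 0).
So π^40(4) = 4.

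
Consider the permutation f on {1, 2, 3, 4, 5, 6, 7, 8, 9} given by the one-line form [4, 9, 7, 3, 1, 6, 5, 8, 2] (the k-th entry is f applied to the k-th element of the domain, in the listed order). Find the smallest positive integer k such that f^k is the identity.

The disjoint-cycle form of f has cycle lengths 5, 2, 1, 1.
The order is lcm(5, 2) = 10.

10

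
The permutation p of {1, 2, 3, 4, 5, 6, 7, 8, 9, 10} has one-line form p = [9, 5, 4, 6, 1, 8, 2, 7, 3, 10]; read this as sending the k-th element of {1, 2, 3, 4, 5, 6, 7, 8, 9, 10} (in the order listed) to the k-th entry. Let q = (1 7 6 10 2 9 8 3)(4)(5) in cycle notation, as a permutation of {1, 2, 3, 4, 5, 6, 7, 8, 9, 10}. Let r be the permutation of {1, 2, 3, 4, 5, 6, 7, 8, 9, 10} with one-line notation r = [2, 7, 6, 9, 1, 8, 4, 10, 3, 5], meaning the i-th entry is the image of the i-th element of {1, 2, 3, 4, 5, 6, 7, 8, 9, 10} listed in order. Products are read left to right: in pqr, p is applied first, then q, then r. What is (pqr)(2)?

(pqr)(2) = r(q(p(2))). p(2) = 5, then q(5) = 5, then r(5) = 1, so the result is 1.

1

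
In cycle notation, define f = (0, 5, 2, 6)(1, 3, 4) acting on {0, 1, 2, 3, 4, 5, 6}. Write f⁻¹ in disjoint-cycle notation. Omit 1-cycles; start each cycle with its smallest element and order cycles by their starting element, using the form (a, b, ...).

Inverting a permutation written in cycle notation just reverses the order within every cycle.
Reversing each cycle of f and rotating so the smallest element leads gives (0, 6, 2, 5)(1, 4, 3).

(0, 6, 2, 5)(1, 4, 3)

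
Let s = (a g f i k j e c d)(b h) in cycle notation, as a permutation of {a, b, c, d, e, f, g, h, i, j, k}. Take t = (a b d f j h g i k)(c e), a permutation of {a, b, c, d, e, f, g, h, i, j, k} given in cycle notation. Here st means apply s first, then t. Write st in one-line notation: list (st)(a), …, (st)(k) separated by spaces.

(st)(x) = t(s(x)). Computing each image: t(s(a)) = t(g) = i, t(s(b)) = t(h) = g, t(s(c)) = t(d) = f, t(s(d)) = t(a) = b, t(s(e)) = t(c) = e, t(s(f)) = t(i) = k, t(s(g)) = t(f) = j, t(s(h)) = t(b) = d, t(s(i)) = t(k) = a, t(s(j)) = t(e) = c, t(s(k)) = t(j) = h.
Hence st = [i g f b e k j d a c h].

i g f b e k j d a c h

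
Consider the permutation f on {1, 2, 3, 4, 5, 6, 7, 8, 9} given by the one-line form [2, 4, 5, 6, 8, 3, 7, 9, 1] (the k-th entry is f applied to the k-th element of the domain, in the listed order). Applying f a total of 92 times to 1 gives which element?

3

Tracing 1 → 2 → … returns to 1 after 8 steps, so 1 lies in an 8-cycle (1, 2, 4, 6, 3, 5, 8, 9).
On an 8-cycle, f^8 is the identity, so f^92 = f^4 there (92 ≡ 4 mod 8).
Stepping 4 places around the cycle: 1 → 2 → 4 → 6 → 3.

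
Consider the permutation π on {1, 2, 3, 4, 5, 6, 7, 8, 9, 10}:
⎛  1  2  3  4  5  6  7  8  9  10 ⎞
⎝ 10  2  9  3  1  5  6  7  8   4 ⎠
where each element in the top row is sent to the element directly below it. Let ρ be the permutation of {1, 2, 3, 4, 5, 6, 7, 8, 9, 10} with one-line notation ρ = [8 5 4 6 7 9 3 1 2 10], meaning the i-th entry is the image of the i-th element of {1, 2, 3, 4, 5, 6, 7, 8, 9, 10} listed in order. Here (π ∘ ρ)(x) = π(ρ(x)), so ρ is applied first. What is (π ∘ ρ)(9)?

2

(π ∘ ρ)(9) = π(ρ(9)). ρ(9) = 2, then π(2) = 2. So (π ∘ ρ)(9) = 2.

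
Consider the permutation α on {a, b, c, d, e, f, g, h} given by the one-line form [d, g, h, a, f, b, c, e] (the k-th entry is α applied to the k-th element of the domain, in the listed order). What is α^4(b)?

e

Tracing b → g → … returns to b after 6 steps, so b lies in a 6-cycle (b, g, c, h, e, f).
Stepping 4 places around the cycle: b → g → c → h → e.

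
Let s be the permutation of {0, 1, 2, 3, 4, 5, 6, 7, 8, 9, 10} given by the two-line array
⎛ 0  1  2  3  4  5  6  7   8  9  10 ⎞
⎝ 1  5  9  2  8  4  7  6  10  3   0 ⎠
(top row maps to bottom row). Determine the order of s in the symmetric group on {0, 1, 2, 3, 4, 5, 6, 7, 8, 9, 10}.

Decomposing into disjoint cycles gives cycle lengths 6, 3, 2.
Since disjoint cycles commute, ord(s) = lcm(6, 3, 2) = 6.

6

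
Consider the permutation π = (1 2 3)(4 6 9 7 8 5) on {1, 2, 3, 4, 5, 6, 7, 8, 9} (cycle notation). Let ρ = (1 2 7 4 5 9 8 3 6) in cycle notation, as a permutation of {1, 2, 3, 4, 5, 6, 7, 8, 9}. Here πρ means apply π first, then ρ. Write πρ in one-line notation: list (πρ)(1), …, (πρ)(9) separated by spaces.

7 6 2 1 5 8 3 9 4

For each element, apply π then ρ: 1 → 2 → 7; 2 → 3 → 6; 3 → 1 → 2; 4 → 6 → 1; 5 → 4 → 5; 6 → 9 → 8; 7 → 8 → 3; 8 → 5 → 9; 9 → 7 → 4.
Collecting the images, πρ = [7 6 2 1 5 8 3 9 4].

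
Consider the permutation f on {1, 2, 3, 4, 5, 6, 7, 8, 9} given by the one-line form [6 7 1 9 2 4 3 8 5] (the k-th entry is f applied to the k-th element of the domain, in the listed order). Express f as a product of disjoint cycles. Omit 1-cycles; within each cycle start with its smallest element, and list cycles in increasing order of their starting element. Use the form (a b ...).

Start at 1 and follow images: 1 → 6 → 4 → 9 → 5 → 2 → 7 → 3 → 1, giving the cycle (1 6 4 9 5 2 7 3).
Continuing from each remaining unvisited element yields (1 6 4 9 5 2 7 3).

(1 6 4 9 5 2 7 3)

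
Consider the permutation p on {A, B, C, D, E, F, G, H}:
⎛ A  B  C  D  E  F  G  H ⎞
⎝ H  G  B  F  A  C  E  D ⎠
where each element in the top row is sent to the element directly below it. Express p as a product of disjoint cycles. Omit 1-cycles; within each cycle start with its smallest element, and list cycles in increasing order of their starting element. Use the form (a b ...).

(A H D F C B G E)

Start at A and follow images: A → H → D → F → C → B → G → E → A, giving the cycle (A H D F C B G E).
Repeating from the next unused element and collecting all non-trivial cycles gives (A H D F C B G E).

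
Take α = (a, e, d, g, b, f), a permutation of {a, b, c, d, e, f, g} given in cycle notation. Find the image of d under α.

Within (a, e, d, g, b, f), d ↦ g.

g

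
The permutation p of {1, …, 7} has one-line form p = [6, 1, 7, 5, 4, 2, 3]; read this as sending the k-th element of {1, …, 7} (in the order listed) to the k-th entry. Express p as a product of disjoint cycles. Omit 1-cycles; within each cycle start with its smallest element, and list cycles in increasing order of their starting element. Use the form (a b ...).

Iterating p from 1 gives 1 → 6 → 2 → 1; that is the 3-cycle (1 6 2).
Continuing from each remaining unvisited element yields (1 6 2)(3 7)(4 5).

(1 6 2)(3 7)(4 5)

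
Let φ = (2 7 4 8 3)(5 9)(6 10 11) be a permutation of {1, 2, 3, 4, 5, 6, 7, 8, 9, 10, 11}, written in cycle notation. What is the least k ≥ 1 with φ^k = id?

The disjoint cycles have lengths 5, 3, 2, 1.
The order is lcm(5, 3, 2) = 30.

30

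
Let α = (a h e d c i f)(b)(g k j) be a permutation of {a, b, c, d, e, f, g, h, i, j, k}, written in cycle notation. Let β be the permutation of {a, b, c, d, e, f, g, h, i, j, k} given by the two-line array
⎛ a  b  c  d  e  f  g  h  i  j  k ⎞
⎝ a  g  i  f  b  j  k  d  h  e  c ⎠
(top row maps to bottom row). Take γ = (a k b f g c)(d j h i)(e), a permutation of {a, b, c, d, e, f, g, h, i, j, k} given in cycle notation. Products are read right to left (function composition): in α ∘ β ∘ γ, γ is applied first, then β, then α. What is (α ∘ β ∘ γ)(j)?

Chase j: γ(j) = h; β(h) = d; α(d) = c. Hence (α ∘ β ∘ γ)(j) = c.

c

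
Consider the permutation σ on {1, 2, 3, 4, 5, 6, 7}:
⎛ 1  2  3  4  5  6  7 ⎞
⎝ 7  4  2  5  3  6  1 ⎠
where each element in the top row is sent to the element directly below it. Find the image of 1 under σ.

7

The entry below 1 in the array is 7, so σ(1) = 7.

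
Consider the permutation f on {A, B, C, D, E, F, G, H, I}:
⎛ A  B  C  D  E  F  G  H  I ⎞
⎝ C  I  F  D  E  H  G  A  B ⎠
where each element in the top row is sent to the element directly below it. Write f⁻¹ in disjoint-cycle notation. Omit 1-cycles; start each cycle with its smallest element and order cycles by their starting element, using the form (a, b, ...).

The cycle decomposition of f is (A, C, F, H)(B, I).
Reversing each cycle (and rotating so the smallest element leads) gives f⁻¹ = (A, H, F, C)(B, I).

(A, H, F, C)(B, I)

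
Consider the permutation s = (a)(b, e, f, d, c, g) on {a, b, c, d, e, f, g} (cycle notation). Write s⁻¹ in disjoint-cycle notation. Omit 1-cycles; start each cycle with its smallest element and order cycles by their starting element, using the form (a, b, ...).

If s sends a → b within a cycle, s⁻¹ sends b → a; equivalently, reverse each cycle.
After reversing and putting each cycle's least element first, s⁻¹ = (b, g, c, d, f, e).

(b, g, c, d, f, e)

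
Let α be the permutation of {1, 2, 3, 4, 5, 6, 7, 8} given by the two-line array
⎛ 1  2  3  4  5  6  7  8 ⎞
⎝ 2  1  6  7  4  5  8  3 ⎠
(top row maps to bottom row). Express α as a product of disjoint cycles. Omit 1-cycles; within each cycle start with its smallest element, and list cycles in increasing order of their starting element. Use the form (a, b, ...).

(1, 2)(3, 6, 5, 4, 7, 8)

Iterating α from 1 gives 1 → 2 → 1; that is the 2-cycle (1, 2).
Repeating from the next unused element and collecting all non-trivial cycles gives (1, 2)(3, 6, 5, 4, 7, 8).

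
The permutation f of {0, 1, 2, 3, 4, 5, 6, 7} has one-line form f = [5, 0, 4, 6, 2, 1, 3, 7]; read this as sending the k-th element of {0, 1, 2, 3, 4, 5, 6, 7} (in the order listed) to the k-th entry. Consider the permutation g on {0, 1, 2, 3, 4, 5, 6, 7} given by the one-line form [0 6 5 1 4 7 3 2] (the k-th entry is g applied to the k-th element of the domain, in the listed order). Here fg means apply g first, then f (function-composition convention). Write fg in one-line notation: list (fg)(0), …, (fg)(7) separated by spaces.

5 3 1 0 2 7 6 4

(fg)(x) = f(g(x)). Computing each image: f(g(0)) = f(0) = 5, f(g(1)) = f(6) = 3, f(g(2)) = f(5) = 1, f(g(3)) = f(1) = 0, f(g(4)) = f(4) = 2, f(g(5)) = f(7) = 7, f(g(6)) = f(3) = 6, f(g(7)) = f(2) = 4.
Hence fg = [5 3 1 0 2 7 6 4].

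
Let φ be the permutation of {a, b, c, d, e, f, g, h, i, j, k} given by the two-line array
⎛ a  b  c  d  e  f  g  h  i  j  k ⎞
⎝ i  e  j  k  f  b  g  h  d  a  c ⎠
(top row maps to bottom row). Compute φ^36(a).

a

Tracing a → i → … returns to a after 6 steps, so a lies in a 6-cycle (a i d k c j).
Powers repeat with period 6 on this cycle, and 36 mod 6 = 0, so φ^36(a) = φ^0(a).
So φ^36(a) = a.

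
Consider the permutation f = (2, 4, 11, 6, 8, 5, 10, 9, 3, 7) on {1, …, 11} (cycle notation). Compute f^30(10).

10 lies in the 10-cycle (2, 4, 11, 6, 8, 5, 10, 9, 3, 7).
Powers repeat with period 10 on this cycle, and 30 mod 10 = 0, so f^30(10) = f^0(10).
So f^30(10) = 10.

10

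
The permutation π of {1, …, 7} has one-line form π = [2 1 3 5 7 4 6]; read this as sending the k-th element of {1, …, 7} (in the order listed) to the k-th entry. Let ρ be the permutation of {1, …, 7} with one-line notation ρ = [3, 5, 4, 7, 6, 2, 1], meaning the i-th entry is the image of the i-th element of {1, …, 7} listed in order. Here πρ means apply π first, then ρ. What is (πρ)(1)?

(πρ)(1) = ρ(π(1)). π(1) = 2, then ρ(2) = 5. So (πρ)(1) = 5.

5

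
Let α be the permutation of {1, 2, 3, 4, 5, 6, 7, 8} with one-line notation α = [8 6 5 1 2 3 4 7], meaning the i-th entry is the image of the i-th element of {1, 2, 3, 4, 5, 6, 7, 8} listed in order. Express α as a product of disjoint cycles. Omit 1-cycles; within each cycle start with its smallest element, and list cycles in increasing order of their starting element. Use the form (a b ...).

(1 8 7 4)(2 6 3 5)

From 1: 1 → 8 → 7 → 4 → 1, closing the cycle (1 8 7 4).
Repeating from the next unused element and collecting all non-trivial cycles gives (1 8 7 4)(2 6 3 5).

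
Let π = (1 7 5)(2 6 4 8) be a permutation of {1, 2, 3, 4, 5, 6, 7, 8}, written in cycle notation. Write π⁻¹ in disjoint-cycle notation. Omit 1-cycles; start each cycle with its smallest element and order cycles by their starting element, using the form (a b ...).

(1 5 7)(2 8 4 6)

The inverse reverses each cycle.
Reversing each cycle of π and rotating so the smallest element leads gives (1 5 7)(2 8 4 6).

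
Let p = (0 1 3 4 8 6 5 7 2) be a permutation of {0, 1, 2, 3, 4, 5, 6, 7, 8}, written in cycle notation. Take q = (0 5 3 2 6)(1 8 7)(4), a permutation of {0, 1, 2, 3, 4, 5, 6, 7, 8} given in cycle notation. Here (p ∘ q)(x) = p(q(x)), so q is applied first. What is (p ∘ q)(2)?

q(2) = 6, then p(6) = 5; composing gives (p ∘ q)(2) = 5.

5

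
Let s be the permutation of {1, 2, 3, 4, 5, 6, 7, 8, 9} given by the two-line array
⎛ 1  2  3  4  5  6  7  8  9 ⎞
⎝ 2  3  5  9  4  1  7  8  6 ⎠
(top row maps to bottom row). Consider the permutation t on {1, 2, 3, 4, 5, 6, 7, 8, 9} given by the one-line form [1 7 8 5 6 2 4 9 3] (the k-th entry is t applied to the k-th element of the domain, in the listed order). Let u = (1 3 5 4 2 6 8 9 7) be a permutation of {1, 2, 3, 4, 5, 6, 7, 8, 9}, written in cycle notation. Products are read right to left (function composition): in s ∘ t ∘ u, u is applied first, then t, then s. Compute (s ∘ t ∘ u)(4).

Apply the permutations in order: u(4) = 2, then t(2) = 7, then s(7) = 7. So (s ∘ t ∘ u)(4) = 7.

7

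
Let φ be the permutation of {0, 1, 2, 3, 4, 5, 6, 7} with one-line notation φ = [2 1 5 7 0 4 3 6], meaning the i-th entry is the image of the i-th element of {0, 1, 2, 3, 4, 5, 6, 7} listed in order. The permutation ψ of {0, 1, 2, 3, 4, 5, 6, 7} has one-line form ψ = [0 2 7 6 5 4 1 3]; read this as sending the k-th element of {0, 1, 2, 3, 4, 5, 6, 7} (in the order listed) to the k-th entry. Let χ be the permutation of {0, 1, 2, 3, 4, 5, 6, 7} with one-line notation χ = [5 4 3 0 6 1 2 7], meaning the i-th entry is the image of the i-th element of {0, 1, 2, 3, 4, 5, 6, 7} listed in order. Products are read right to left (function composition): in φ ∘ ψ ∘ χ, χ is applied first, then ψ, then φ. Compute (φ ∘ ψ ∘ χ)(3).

Chase 3: χ(3) = 0; ψ(0) = 0; φ(0) = 2. Hence (φ ∘ ψ ∘ χ)(3) = 2.

2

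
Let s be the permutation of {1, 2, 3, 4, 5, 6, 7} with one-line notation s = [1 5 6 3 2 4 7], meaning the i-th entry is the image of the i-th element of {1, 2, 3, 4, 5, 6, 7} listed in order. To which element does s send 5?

5 is element number 5 of the domain, and entry number 5 of the one-line form is 2, so s(5) = 2.

2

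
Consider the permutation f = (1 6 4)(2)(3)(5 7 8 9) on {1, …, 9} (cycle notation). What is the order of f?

The cycle type of f is (4, 3, 1, 1).
The order of f is the least common multiple of its cycle lengths: lcm(4, 3) = 12.

12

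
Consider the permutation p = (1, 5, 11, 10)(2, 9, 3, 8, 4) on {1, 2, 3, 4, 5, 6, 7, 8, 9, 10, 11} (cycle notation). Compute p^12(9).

8

9 lies in the 5-cycle (2, 9, 3, 8, 4).
Powers repeat with period 5 on this cycle, and 12 mod 5 = 2, so p^12(9) = p^2(9).
Stepping 2 places around the cycle: 9 → 3 → 8.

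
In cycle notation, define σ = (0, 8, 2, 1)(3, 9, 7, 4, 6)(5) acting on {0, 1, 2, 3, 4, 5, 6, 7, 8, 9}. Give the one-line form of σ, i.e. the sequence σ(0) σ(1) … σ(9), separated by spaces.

8 0 1 9 6 5 3 4 2 7

Each element maps to the next entry in its cycle (wrapping to the front): 0↦8, 1↦0, 2↦1, 3↦9, 4↦6, 5↦5, 6↦3, 7↦4, 8↦2, 9↦7.
So the one-line form is 8 0 1 9 6 5 3 4 2 7.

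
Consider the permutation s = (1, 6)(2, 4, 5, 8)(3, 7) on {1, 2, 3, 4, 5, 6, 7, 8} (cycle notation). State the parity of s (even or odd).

The cycle lengths are 4, 2, 2.
A cycle is odd iff its length is even; s has 3 even-length cycles, so sgn(s) = (−1)^3 and s is odd.

odd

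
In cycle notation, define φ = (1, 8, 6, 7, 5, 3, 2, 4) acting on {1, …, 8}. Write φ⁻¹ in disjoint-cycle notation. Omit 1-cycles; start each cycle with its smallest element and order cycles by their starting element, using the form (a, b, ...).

(1, 4, 2, 3, 5, 7, 6, 8)

Inverting a permutation written in cycle notation just reverses the order within every cycle.
Reversing each cycle of φ and rotating so the smallest element leads gives (1, 4, 2, 3, 5, 7, 6, 8).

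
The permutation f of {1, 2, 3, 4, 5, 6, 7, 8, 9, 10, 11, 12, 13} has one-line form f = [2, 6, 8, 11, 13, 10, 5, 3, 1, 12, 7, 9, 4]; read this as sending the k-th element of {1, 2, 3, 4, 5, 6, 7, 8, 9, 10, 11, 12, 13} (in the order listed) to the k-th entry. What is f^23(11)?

13

Tracing 11 → 7 → … returns to 11 after 5 steps, so 11 lies in a 5-cycle (4 11 7 5 13).
On a 5-cycle, f^5 is the identity, so f^23 = f^3 there (23 ≡ 3 mod 5).
Stepping 3 places around the cycle: 11 → 7 → 5 → 13.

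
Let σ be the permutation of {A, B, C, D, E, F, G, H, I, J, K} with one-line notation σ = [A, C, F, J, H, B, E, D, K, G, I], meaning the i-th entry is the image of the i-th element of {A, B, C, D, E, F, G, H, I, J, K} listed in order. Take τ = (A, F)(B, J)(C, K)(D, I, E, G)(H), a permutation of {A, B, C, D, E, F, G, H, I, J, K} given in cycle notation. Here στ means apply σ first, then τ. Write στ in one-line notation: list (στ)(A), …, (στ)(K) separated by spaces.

F K A B H J G I C D E

Chase each element through σ then τ: A → A → F; B → C → K; C → F → A; D → J → B; E → H → H; F → B → J; G → E → G; H → D → I; I → K → C; J → G → D; K → I → E.
So στ in one-line form is F K A B H J G I C D E.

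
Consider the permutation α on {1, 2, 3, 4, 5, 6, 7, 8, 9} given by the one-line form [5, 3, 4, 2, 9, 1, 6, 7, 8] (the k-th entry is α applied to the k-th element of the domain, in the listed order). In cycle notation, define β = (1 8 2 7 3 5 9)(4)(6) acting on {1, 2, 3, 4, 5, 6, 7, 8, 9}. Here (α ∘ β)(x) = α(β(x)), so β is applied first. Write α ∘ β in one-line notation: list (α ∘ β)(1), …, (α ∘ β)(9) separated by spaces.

7 6 9 2 8 1 4 3 5

For each element, apply β then α: 1 → 8 → 7; 2 → 7 → 6; 3 → 5 → 9; 4 → 4 → 2; 5 → 9 → 8; 6 → 6 → 1; 7 → 3 → 4; 8 → 2 → 3; 9 → 1 → 5.
Collecting the images, α ∘ β = [7 6 9 2 8 1 4 3 5].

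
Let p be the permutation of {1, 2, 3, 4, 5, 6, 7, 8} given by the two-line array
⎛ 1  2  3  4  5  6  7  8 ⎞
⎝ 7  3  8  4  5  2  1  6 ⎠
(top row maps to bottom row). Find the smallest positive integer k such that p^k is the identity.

Decomposing into disjoint cycles gives cycle lengths 4, 2, 1, 1.
The order is lcm(4, 2) = 4.

4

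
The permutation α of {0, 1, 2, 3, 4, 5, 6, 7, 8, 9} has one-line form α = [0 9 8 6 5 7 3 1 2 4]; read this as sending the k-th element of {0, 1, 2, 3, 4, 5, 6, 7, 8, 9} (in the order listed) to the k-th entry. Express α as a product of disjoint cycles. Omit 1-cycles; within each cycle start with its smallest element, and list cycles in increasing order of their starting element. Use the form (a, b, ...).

From 1: 1 → 9 → 4 → 5 → 7 → 1, closing the cycle (1, 9, 4, 5, 7).
Continuing from each remaining unvisited element yields (1, 9, 4, 5, 7)(2, 8)(3, 6).

(1, 9, 4, 5, 7)(2, 8)(3, 6)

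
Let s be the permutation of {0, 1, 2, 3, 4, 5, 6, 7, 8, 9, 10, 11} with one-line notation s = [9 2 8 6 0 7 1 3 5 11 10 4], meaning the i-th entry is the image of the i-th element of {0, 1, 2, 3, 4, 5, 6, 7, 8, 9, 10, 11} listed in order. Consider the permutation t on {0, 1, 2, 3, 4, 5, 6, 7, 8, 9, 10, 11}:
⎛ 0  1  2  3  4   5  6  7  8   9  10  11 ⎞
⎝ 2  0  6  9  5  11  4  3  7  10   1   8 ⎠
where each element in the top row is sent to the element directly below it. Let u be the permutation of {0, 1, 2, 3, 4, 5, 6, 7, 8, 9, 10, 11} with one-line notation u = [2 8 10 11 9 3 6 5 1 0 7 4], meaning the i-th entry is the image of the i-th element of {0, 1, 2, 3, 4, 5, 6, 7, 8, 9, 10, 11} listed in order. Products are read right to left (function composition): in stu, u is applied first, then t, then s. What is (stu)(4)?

10

(stu)(4) = s(t(u(4))). u(4) = 9, then t(9) = 10, then s(10) = 10, so the result is 10.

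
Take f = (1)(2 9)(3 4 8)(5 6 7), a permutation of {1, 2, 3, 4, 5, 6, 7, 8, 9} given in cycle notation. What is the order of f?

The disjoint cycles have lengths 3, 3, 2, 1.
The order of f is the least common multiple of its cycle lengths: lcm(3, 3, 2) = 6.

6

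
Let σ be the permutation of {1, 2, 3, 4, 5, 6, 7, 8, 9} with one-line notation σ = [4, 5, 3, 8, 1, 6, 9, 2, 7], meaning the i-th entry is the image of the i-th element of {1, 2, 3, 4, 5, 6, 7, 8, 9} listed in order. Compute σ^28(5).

8

Tracing 5 → 1 → … returns to 5 after 5 steps, so 5 lies in a 5-cycle (1, 4, 8, 2, 5).
Powers repeat with period 5 on this cycle, and 28 mod 5 = 3, so σ^28(5) = σ^3(5).
Stepping 3 places around the cycle: 5 → 1 → 4 → 8.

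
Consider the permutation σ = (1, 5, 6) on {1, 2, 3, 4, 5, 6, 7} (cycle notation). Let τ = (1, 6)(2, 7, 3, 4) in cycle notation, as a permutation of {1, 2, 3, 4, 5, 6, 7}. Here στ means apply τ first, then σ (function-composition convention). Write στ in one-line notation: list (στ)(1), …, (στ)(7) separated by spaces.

Chase each element through τ then σ: 1 → 6 → 1; 2 → 7 → 7; 3 → 4 → 4; 4 → 2 → 2; 5 → 5 → 6; 6 → 1 → 5; 7 → 3 → 3.
So στ in one-line form is 1 7 4 2 6 5 3.

1 7 4 2 6 5 3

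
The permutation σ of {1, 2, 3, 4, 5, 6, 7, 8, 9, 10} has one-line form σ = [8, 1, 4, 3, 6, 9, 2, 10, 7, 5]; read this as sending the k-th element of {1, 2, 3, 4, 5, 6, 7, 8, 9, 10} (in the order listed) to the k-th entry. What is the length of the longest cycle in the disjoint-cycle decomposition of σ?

8

Decomposing into disjoint cycles gives (1, 8, 10, 5, 6, 9, 7, 2)(3, 4); the longest has length 8.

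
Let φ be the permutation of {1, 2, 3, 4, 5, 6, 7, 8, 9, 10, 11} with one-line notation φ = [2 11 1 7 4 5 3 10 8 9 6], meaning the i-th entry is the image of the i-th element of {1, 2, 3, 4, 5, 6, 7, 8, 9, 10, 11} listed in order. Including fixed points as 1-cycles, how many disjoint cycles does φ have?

2

The cycle decomposition is (1, 2, 11, 6, 5, 4, 7, 3)(8, 10, 9), which has 2 cycles (counting 1-cycles).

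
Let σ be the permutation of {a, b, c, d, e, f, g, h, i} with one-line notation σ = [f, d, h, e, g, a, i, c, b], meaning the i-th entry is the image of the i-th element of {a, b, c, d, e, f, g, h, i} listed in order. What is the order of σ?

10

Decomposing into disjoint cycles gives cycle lengths 5, 2, 2.
Since disjoint cycles commute, ord(σ) = lcm(5, 2, 2) = 10.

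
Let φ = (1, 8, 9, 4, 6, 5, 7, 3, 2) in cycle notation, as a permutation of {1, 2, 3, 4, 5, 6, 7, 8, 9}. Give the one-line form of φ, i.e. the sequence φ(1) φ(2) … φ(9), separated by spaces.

8 1 2 6 7 5 3 9 4

Image by image: 1↦8, 2↦1, 3↦2, 4↦6, 5↦7, 6↦5, 7↦3, 8↦9, 9↦4.
So the one-line form is 8 1 2 6 7 5 3 9 4.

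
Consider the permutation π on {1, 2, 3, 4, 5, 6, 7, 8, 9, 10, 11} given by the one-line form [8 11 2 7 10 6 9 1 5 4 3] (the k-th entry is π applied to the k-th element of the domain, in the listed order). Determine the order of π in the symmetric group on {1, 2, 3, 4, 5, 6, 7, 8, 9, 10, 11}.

30

Decomposing into disjoint cycles gives cycle lengths 5, 3, 2, 1.
The order of π is the least common multiple of its cycle lengths: lcm(5, 3, 2) = 30.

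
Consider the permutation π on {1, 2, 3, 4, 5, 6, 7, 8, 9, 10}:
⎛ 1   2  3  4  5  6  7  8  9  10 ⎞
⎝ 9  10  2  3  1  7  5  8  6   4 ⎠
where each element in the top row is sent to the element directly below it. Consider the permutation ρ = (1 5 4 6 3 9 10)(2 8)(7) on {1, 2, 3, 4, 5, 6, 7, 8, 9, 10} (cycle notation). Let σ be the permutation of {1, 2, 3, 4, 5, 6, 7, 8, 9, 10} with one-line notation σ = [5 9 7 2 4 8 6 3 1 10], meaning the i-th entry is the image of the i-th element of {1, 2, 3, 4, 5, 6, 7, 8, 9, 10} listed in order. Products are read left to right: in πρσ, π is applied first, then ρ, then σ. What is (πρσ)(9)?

Chase 9: π(9) = 6; ρ(6) = 3; σ(3) = 7. Hence (πρσ)(9) = 7.

7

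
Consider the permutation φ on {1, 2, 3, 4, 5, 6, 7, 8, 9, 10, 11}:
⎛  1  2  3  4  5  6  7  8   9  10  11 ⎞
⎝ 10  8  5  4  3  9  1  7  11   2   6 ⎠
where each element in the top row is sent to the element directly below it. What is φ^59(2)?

Tracing 2 → 8 → … returns to 2 after 5 steps, so 2 lies in a 5-cycle (1 10 2 8 7).
Since the cycle has length 5, φ^59 acts on it the same as φ^4 (59 mod 5 = 4).
Stepping 4 places around the cycle: 2 → 8 → 7 → 1 → 10.

10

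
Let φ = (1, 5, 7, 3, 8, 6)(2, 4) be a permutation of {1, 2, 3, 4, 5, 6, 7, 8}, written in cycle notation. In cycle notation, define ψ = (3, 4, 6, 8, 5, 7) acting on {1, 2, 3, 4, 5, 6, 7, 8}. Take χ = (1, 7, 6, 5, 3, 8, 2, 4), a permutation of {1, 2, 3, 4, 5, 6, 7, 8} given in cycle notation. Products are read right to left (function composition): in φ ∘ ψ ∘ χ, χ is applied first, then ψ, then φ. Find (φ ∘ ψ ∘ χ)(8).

4

(φ ∘ ψ ∘ χ)(8) = φ(ψ(χ(8))). χ(8) = 2, then ψ(2) = 2, then φ(2) = 4, so the result is 4.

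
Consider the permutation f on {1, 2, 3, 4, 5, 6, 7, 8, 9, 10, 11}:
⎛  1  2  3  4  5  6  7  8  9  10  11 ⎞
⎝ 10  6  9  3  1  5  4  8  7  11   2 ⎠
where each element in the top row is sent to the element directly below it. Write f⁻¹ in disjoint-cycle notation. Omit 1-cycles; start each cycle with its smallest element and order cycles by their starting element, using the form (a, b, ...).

First write f in disjoint cycles: (1, 10, 11, 2, 6, 5)(3, 9, 7, 4).
The inverse reverses every cycle; in canonical form, f⁻¹ = (1, 5, 6, 2, 11, 10)(3, 4, 7, 9).

(1, 5, 6, 2, 11, 10)(3, 4, 7, 9)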